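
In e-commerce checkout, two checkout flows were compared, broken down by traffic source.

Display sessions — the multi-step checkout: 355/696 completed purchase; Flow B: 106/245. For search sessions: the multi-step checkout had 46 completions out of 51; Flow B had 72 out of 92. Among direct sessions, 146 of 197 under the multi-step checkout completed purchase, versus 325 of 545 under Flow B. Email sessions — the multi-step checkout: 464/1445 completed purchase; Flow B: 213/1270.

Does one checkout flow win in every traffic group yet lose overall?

Display: the multi-step checkout 355/696 = 51.0%, Flow B 106/245 = 43.3% → the multi-step checkout
Search: the multi-step checkout 46/51 = 90.2%, Flow B 72/92 = 78.3% → the multi-step checkout
Direct: the multi-step checkout 146/197 = 74.1%, Flow B 325/545 = 59.6% → the multi-step checkout
Email: the multi-step checkout 464/1445 = 32.1%, Flow B 213/1270 = 16.8% → the multi-step checkout
Overall: the multi-step checkout 1011/2389 = 42.3%, Flow B 716/2152 = 33.3% → the multi-step checkout
The multi-step checkout wins overall and in every traffic group — no reversal.

No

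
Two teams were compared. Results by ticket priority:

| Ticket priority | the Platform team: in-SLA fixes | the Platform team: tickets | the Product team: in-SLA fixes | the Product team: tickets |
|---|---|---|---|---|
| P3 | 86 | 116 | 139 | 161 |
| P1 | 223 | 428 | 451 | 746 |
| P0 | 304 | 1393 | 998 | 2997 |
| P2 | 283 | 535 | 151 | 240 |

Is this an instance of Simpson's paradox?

No

P3: the Platform team 86/116 = 74.1%, the Product team 139/161 = 86.3% → the Product team
P1: the Platform team 223/428 = 52.1%, the Product team 451/746 = 60.5% → the Product team
P0: the Platform team 304/1393 = 21.8%, the Product team 998/2997 = 33.3% → the Product team
P2: the Platform team 283/535 = 52.9%, the Product team 151/240 = 62.9% → the Product team
Overall: the Platform team 896/2472 = 36.2%, the Product team 1739/4144 = 42.0% → the Product team
The Product team wins overall and in every ticket group — no reversal.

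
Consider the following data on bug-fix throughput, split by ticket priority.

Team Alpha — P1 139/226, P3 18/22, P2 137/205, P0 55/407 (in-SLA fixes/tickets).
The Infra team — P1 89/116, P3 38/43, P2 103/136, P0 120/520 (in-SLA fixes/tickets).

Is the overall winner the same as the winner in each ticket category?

P1: Team Alpha 139/226 = 61.5%, the Infra team 89/116 = 76.7% → the Infra team
P3: Team Alpha 18/22 = 81.8%, the Infra team 38/43 = 88.4% → the Infra team
P2: Team Alpha 137/205 = 66.8%, the Infra team 103/136 = 75.7% → the Infra team
P0: Team Alpha 55/407 = 13.5%, the Infra team 120/520 = 23.1% → the Infra team
Overall: Team Alpha 349/860 = 40.6%, the Infra team 350/815 = 42.9% → the Infra team
The Infra team wins overall and in every ticket group — no reversal.

Yes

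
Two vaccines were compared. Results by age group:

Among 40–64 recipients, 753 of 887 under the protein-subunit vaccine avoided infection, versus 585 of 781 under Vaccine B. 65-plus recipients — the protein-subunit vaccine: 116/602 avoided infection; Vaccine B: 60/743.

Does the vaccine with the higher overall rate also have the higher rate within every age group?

40–64: the protein-subunit vaccine 753/887 = 84.9%, Vaccine B 585/781 = 74.9% → the protein-subunit vaccine
65-plus: the protein-subunit vaccine 116/602 = 19.3%, Vaccine B 60/743 = 8.1% → the protein-subunit vaccine
Overall: the protein-subunit vaccine 869/1489 = 58.4%, Vaccine B 645/1524 = 42.3% → the protein-subunit vaccine
The protein-subunit vaccine wins overall and in every age group — no reversal.

Yes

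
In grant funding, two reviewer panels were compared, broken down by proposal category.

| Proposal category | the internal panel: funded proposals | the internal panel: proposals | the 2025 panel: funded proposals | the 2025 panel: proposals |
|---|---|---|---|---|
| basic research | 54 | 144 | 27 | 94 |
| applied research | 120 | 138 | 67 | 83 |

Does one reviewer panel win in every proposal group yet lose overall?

Basic research: the internal panel 54/144 = 37.5%, the 2025 panel 27/94 = 28.7% → the internal panel
Applied research: the internal panel 120/138 = 87.0%, the 2025 panel 67/83 = 80.7% → the internal panel
Overall: the internal panel 174/282 = 61.7%, the 2025 panel 94/177 = 53.1% → the internal panel
The internal panel wins overall and in every proposal group — no reversal.

No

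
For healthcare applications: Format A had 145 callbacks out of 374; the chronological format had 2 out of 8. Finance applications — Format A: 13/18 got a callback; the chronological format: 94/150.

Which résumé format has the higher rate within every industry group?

Healthcare: Format A 145/374 = 38.8%, the chronological format 2/8 = 25.0% → Format A
Finance: Format A 13/18 = 72.2%, the chronological format 94/150 = 62.7% → Format A
Format A has the higher rate in both groups.

Format A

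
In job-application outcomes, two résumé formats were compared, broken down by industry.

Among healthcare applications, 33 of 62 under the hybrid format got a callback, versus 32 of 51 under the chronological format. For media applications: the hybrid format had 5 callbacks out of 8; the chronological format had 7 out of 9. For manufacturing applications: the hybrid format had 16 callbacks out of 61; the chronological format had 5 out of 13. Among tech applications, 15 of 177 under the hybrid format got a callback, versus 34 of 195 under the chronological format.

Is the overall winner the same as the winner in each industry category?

Healthcare: the hybrid format 33/62 = 53.2%, the chronological format 32/51 = 62.7% → the chronological format
Media: the hybrid format 5/8 = 62.5%, the chronological format 7/9 = 77.8% → the chronological format
Manufacturing: the hybrid format 16/61 = 26.2%, the chronological format 5/13 = 38.5% → the chronological format
Tech: the hybrid format 15/177 = 8.5%, the chronological format 34/195 = 17.4% → the chronological format
Overall: the hybrid format 69/308 = 22.4%, the chronological format 78/268 = 29.1% → the chronological format
The chronological format wins overall and in every industry group — no reversal.

Yes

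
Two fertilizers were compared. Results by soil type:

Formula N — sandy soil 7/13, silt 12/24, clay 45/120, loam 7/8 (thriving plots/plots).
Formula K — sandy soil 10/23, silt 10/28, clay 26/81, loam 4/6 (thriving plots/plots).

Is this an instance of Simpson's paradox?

No

Sandy soil: Formula N 7/13 = 53.8%, Formula K 10/23 = 43.5% → Formula N
Silt: Formula N 12/24 = 50.0%, Formula K 10/28 = 35.7% → Formula N
Clay: Formula N 45/120 = 37.5%, Formula K 26/81 = 32.1% → Formula N
Loam: Formula N 7/8 = 87.5%, Formula K 4/6 = 66.7% → Formula N
Overall: Formula N 71/165 = 43.0%, Formula K 50/138 = 36.2% → Formula N
Formula N wins overall and in every soil group — no reversal.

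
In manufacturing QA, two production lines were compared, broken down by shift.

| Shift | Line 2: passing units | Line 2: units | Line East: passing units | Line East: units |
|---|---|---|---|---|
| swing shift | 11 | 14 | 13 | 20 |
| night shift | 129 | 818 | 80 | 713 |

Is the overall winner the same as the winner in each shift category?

Swing shift: Line 2 11/14 = 78.6%, Line East 13/20 = 65.0% → Line 2
Night shift: Line 2 129/818 = 15.8%, Line East 80/713 = 11.2% → Line 2
Overall: Line 2 140/832 = 16.8%, Line East 93/733 = 12.7% → Line 2
Line 2 wins overall and in every shift group — no reversal.

Yes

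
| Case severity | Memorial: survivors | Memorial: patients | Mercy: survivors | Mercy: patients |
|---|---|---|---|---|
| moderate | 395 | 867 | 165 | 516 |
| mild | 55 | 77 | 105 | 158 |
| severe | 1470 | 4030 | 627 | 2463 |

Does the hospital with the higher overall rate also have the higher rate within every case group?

Yes

Moderate: Memorial 395/867 = 45.6%, Mercy 165/516 = 32.0% → Memorial
Mild: Memorial 55/77 = 71.4%, Mercy 105/158 = 66.5% → Memorial
Severe: Memorial 1470/4030 = 36.5%, Mercy 627/2463 = 25.5% → Memorial
Overall: Memorial 1920/4974 = 38.6%, Mercy 897/3137 = 28.6% → Memorial
Memorial wins overall and in every case group — no reversal.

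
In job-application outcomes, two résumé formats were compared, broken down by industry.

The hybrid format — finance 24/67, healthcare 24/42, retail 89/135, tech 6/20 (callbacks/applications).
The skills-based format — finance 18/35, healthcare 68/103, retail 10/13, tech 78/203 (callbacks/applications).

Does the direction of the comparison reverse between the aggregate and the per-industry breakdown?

Yes

Finance: the hybrid format 24/67 = 35.8%, the skills-based format 18/35 = 51.4% → the skills-based format
Healthcare: the hybrid format 24/42 = 57.1%, the skills-based format 68/103 = 66.0% → the skills-based format
Retail: the hybrid format 89/135 = 65.9%, the skills-based format 10/13 = 76.9% → the skills-based format
Tech: the hybrid format 6/20 = 30.0%, the skills-based format 78/203 = 38.4% → the skills-based format
Overall: the hybrid format 143/264 = 54.2%, the skills-based format 174/354 = 49.2% → the hybrid format
The skills-based format wins each industry group but the hybrid format wins overall — the comparison reverses. The skills-based format's applications skew toward tech, which has a lower base rate.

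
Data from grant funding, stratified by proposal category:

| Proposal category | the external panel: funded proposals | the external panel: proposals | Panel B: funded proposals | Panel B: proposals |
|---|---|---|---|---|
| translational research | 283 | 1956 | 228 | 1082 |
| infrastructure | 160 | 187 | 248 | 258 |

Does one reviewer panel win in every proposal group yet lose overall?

No

Translational research: the external panel 283/1956 = 14.5%, Panel B 228/1082 = 21.1% → Panel B
Infrastructure: the external panel 160/187 = 85.6%, Panel B 248/258 = 96.1% → Panel B
Overall: the external panel 443/2143 = 20.7%, Panel B 476/1340 = 35.5% → Panel B
Panel B wins overall and in every proposal group — no reversal.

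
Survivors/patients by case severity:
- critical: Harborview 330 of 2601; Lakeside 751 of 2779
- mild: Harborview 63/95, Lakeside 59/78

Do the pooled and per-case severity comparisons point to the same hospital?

Critical: Harborview 330/2601 = 12.7%, Lakeside 751/2779 = 27.0% → Lakeside
Mild: Harborview 63/95 = 66.3%, Lakeside 59/78 = 75.6% → Lakeside
Overall: Harborview 393/2696 = 14.6%, Lakeside 810/2857 = 28.4% → Lakeside
Lakeside wins overall and in every case group — no reversal.

Yes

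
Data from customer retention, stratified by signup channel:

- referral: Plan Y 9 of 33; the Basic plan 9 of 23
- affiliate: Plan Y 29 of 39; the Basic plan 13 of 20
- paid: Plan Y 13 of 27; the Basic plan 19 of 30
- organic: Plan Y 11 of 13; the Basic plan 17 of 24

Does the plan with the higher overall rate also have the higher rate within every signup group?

No

Referral: Plan Y 9/33 = 27.3%, the Basic plan 9/23 = 39.1% → the Basic plan
Affiliate: Plan Y 29/39 = 74.4%, the Basic plan 13/20 = 65.0% → Plan Y
Paid: Plan Y 13/27 = 48.1%, the Basic plan 19/30 = 63.3% → the Basic plan
Organic: Plan Y 11/13 = 84.6%, the Basic plan 17/24 = 70.8% → Plan Y
Overall: Plan Y 62/112 = 55.4%, the Basic plan 58/97 = 59.8% → the Basic plan
Neither sweeps: Plan Y wins 2 of 4 groups, the Basic plan wins 2. The Basic plan wins overall but not every group — no Simpson reversal.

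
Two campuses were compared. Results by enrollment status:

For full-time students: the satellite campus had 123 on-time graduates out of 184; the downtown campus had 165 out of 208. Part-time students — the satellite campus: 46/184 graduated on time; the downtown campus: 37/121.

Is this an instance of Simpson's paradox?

Full-time: the satellite campus 123/184 = 66.8%, the downtown campus 165/208 = 79.3% → the downtown campus
Part-time: the satellite campus 46/184 = 25.0%, the downtown campus 37/121 = 30.6% → the downtown campus
Overall: the satellite campus 169/368 = 45.9%, the downtown campus 202/329 = 61.4% → the downtown campus
The downtown campus wins overall and in every enrollment group — no reversal.

No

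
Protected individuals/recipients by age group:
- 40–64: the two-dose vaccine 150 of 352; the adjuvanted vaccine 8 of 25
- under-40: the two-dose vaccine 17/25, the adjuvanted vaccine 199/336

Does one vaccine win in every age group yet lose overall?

40–64: the two-dose vaccine 150/352 = 42.6%, the adjuvanted vaccine 8/25 = 32.0% → the two-dose vaccine
Under-40: the two-dose vaccine 17/25 = 68.0%, the adjuvanted vaccine 199/336 = 59.2% → the two-dose vaccine
Overall: the two-dose vaccine 167/377 = 44.3%, the adjuvanted vaccine 207/361 = 57.3% → the adjuvanted vaccine
The two-dose vaccine wins each age group but the adjuvanted vaccine wins overall — the comparison reverses. The two-dose vaccine's recipients skew toward 40–64, which has a lower base rate.

Yes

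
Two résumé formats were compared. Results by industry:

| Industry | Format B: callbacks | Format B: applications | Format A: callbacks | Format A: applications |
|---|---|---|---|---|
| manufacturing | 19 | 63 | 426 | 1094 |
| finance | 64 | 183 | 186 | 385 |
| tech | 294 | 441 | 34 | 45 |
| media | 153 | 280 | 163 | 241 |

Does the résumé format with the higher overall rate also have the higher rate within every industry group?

No

Manufacturing: Format B 19/63 = 30.2%, Format A 426/1094 = 38.9% → Format A
Finance: Format B 64/183 = 35.0%, Format A 186/385 = 48.3% → Format A
Tech: Format B 294/441 = 66.7%, Format A 34/45 = 75.6% → Format A
Media: Format B 153/280 = 54.6%, Format A 163/241 = 67.6% → Format A
Overall: Format B 530/967 = 54.8%, Format A 809/1765 = 45.8% → Format B
Format A wins each industry group but Format B wins overall — the comparison reverses. Format A's applications skew toward manufacturing, which has a lower base rate.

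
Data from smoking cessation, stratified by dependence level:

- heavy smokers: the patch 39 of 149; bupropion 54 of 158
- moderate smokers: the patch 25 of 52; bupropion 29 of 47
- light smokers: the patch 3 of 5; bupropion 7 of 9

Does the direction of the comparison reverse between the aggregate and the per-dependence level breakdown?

Heavy smokers: the patch 39/149 = 26.2%, bupropion 54/158 = 34.2% → bupropion
Moderate smokers: the patch 25/52 = 48.1%, bupropion 29/47 = 61.7% → bupropion
Light smokers: the patch 3/5 = 60.0%, bupropion 7/9 = 77.8% → bupropion
Overall: the patch 67/206 = 32.5%, bupropion 90/214 = 42.1% → bupropion
Bupropion wins overall and in every dependence group — no reversal.

No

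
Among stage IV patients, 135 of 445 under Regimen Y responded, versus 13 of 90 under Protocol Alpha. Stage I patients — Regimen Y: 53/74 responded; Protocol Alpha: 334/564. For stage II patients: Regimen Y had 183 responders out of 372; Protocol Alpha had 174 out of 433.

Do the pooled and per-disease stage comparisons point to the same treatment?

No

Stage IV: Regimen Y 135/445 = 30.3%, Protocol Alpha 13/90 = 14.4% → Regimen Y
Stage I: Regimen Y 53/74 = 71.6%, Protocol Alpha 334/564 = 59.2% → Regimen Y
Stage II: Regimen Y 183/372 = 49.2%, Protocol Alpha 174/433 = 40.2% → Regimen Y
Overall: Regimen Y 371/891 = 41.6%, Protocol Alpha 521/1087 = 47.9% → Protocol Alpha
Regimen Y wins each disease group but Protocol Alpha wins overall — the comparison reverses. Regimen Y's patients skew toward stage IV, which has a lower base rate.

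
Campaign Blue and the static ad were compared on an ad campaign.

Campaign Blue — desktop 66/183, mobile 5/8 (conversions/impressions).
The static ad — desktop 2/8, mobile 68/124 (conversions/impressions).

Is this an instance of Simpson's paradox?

Yes

Desktop: Campaign Blue 66/183 = 36.1%, the static ad 2/8 = 25.0% → Campaign Blue
Mobile: Campaign Blue 5/8 = 62.5%, the static ad 68/124 = 54.8% → Campaign Blue
Overall: Campaign Blue 71/191 = 37.2%, the static ad 70/132 = 53.0% → the static ad
Campaign Blue wins each device group but the static ad wins overall — the comparison reverses. Campaign Blue's impressions skew toward desktop, which has a lower base rate.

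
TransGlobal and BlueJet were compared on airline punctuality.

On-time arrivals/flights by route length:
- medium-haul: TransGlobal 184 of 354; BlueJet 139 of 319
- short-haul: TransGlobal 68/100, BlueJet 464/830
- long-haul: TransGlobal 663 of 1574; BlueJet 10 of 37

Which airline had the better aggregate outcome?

Medium-haul: TransGlobal 184/354 = 52.0%, BlueJet 139/319 = 43.6% → TransGlobal
Short-haul: TransGlobal 68/100 = 68.0%, BlueJet 464/830 = 55.9% → TransGlobal
Long-haul: TransGlobal 663/1574 = 42.1%, BlueJet 10/37 = 27.0% → TransGlobal
Overall: TransGlobal 915/2028 = 45.1%, BlueJet 613/1186 = 51.7% → BlueJet
(TransGlobal wins every route group but BlueJet wins overall — TransGlobal's flights skew toward the low-rate long-haul group.)

BlueJet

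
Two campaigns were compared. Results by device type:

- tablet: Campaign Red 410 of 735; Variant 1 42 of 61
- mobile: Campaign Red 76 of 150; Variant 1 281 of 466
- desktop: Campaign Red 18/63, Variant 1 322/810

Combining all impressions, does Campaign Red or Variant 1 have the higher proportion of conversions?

Tablet: Campaign Red 410/735 = 55.8%, Variant 1 42/61 = 68.9% → Variant 1
Mobile: Campaign Red 76/150 = 50.7%, Variant 1 281/466 = 60.3% → Variant 1
Desktop: Campaign Red 18/63 = 28.6%, Variant 1 322/810 = 39.8% → Variant 1
Overall: Campaign Red 504/948 = 53.2%, Variant 1 645/1337 = 48.2% → Campaign Red
(Variant 1 wins every device group but Campaign Red wins overall — Variant 1's impressions skew toward the low-rate desktop group.)

Campaign Red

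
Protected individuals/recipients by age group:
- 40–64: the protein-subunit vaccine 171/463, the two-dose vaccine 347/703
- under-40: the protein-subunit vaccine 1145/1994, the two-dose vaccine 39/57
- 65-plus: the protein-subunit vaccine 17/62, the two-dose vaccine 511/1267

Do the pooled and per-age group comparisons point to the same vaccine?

No

40–64: the protein-subunit vaccine 171/463 = 36.9%, the two-dose vaccine 347/703 = 49.4% → the two-dose vaccine
Under-40: the protein-subunit vaccine 1145/1994 = 57.4%, the two-dose vaccine 39/57 = 68.4% → the two-dose vaccine
65-plus: the protein-subunit vaccine 17/62 = 27.4%, the two-dose vaccine 511/1267 = 40.3% → the two-dose vaccine
Overall: the protein-subunit vaccine 1333/2519 = 52.9%, the two-dose vaccine 897/2027 = 44.3% → the protein-subunit vaccine
The two-dose vaccine wins each age group but the protein-subunit vaccine wins overall — the comparison reverses. The two-dose vaccine's recipients skew toward 65-plus, which has a lower base rate.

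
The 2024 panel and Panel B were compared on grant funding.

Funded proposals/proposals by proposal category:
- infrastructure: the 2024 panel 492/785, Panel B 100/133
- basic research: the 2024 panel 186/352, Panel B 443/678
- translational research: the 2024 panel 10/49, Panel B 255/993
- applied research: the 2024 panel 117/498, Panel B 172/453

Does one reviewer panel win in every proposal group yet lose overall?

Infrastructure: the 2024 panel 492/785 = 62.7%, Panel B 100/133 = 75.2% → Panel B
Basic research: the 2024 panel 186/352 = 52.8%, Panel B 443/678 = 65.3% → Panel B
Translational research: the 2024 panel 10/49 = 20.4%, Panel B 255/993 = 25.7% → Panel B
Applied research: the 2024 panel 117/498 = 23.5%, Panel B 172/453 = 38.0% → Panel B
Overall: the 2024 panel 805/1684 = 47.8%, Panel B 970/2257 = 43.0% → the 2024 panel
Panel B wins each proposal group but the 2024 panel wins overall — the comparison reverses. Panel B's proposals skew toward translational research, which has a lower base rate.

Yes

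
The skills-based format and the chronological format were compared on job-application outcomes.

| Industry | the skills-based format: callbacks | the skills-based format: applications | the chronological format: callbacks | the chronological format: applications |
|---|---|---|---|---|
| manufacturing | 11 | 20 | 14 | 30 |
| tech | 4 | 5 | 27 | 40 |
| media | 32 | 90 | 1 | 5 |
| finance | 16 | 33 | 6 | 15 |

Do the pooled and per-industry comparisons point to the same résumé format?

No

Manufacturing: the skills-based format 11/20 = 55.0%, the chronological format 14/30 = 46.7% → the skills-based format
Tech: the skills-based format 4/5 = 80.0%, the chronological format 27/40 = 67.5% → the skills-based format
Media: the skills-based format 32/90 = 35.6%, the chronological format 1/5 = 20.0% → the skills-based format
Finance: the skills-based format 16/33 = 48.5%, the chronological format 6/15 = 40.0% → the skills-based format
Overall: the skills-based format 63/148 = 42.6%, the chronological format 48/90 = 53.3% → the chronological format
The skills-based format wins each industry group but the chronological format wins overall — the comparison reverses. The skills-based format's applications skew toward media, which has a lower base rate.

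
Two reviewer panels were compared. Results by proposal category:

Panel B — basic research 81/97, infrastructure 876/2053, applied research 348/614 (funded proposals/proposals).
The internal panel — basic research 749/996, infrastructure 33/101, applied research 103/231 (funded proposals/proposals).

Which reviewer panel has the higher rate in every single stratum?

Basic research: Panel B 81/97 = 83.5%, the internal panel 749/996 = 75.2% → Panel B
Infrastructure: Panel B 876/2053 = 42.7%, the internal panel 33/101 = 32.7% → Panel B
Applied research: Panel B 348/614 = 56.7%, the internal panel 103/231 = 44.6% → Panel B
Panel B has the higher rate in all 3 groups.

Panel B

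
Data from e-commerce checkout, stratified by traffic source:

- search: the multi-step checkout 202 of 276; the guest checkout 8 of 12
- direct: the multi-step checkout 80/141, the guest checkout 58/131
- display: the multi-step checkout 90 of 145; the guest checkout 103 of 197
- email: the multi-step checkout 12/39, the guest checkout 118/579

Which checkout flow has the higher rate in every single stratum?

Search: the multi-step checkout 202/276 = 73.2%, the guest checkout 8/12 = 66.7% → the multi-step checkout
Direct: the multi-step checkout 80/141 = 56.7%, the guest checkout 58/131 = 44.3% → the multi-step checkout
Display: the multi-step checkout 90/145 = 62.1%, the guest checkout 103/197 = 52.3% → the multi-step checkout
Email: the multi-step checkout 12/39 = 30.8%, the guest checkout 118/579 = 20.4% → the multi-step checkout
The multi-step checkout has the higher rate in all 4 groups.

the multi-step checkout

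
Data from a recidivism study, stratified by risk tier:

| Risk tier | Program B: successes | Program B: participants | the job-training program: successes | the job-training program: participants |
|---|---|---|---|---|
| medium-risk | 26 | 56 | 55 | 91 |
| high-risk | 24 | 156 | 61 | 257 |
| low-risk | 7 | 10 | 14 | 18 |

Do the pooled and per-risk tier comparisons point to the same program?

Yes

Medium-risk: Program B 26/56 = 46.4%, the job-training program 55/91 = 60.4% → the job-training program
High-risk: Program B 24/156 = 15.4%, the job-training program 61/257 = 23.7% → the job-training program
Low-risk: Program B 7/10 = 70.0%, the job-training program 14/18 = 77.8% → the job-training program
Overall: Program B 57/222 = 25.7%, the job-training program 130/366 = 35.5% → the job-training program
The job-training program wins overall and in every risk group — no reversal.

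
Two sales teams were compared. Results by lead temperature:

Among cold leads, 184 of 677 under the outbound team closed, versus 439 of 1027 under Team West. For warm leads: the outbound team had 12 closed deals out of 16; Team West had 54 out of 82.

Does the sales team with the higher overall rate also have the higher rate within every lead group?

Cold: the outbound team 184/677 = 27.2%, Team West 439/1027 = 42.7% → Team West
Warm: the outbound team 12/16 = 75.0%, Team West 54/82 = 65.9% → the outbound team
Overall: the outbound team 196/693 = 28.3%, Team West 493/1109 = 44.5% → Team West
Neither sweeps: the outbound team wins 1 of 2 groups, Team West wins 1. Team West wins overall but not every group — no Simpson reversal.

No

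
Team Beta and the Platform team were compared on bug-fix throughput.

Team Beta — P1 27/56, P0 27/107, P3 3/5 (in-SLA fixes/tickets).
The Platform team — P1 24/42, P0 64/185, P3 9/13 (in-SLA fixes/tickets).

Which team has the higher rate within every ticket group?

the Platform team

P1: Team Beta 27/56 = 48.2%, the Platform team 24/42 = 57.1% → the Platform team
P0: Team Beta 27/107 = 25.2%, the Platform team 64/185 = 34.6% → the Platform team
P3: Team Beta 3/5 = 60.0%, the Platform team 9/13 = 69.2% → the Platform team
The Platform team has the higher rate in all 3 groups.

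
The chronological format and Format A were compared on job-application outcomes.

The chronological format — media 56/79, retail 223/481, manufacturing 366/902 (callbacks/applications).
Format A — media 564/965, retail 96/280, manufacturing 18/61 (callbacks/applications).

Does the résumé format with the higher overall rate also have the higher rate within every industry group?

Media: the chronological format 56/79 = 70.9%, Format A 564/965 = 58.4% → the chronological format
Retail: the chronological format 223/481 = 46.4%, Format A 96/280 = 34.3% → the chronological format
Manufacturing: the chronological format 366/902 = 40.6%, Format A 18/61 = 29.5% → the chronological format
Overall: the chronological format 645/1462 = 44.1%, Format A 678/1306 = 51.9% → Format A
The chronological format wins each industry group but Format A wins overall — the comparison reverses. The chronological format's applications skew toward manufacturing, which has a lower base rate.

No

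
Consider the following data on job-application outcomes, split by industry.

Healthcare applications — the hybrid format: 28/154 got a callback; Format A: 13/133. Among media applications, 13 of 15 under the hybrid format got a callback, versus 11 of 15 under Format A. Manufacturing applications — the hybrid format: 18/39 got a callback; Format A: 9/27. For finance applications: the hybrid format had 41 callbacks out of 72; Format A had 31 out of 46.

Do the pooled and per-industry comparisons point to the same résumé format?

Healthcare: the hybrid format 28/154 = 18.2%, Format A 13/133 = 9.8% → the hybrid format
Media: the hybrid format 13/15 = 86.7%, Format A 11/15 = 73.3% → the hybrid format
Manufacturing: the hybrid format 18/39 = 46.2%, Format A 9/27 = 33.3% → the hybrid format
Finance: the hybrid format 41/72 = 56.9%, Format A 31/46 = 67.4% → Format A
Overall: the hybrid format 100/280 = 35.7%, Format A 64/221 = 29.0% → the hybrid format
Neither sweeps: the hybrid format wins 3 of 4 groups, Format A wins 1. The hybrid format wins overall but not every group — no Simpson reversal.

No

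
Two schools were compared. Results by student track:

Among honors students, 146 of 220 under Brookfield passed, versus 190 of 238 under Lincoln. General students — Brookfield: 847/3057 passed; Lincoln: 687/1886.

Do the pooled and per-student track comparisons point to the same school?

Yes

Honors: Brookfield 146/220 = 66.4%, Lincoln 190/238 = 79.8% → Lincoln
General: Brookfield 847/3057 = 27.7%, Lincoln 687/1886 = 36.4% → Lincoln
Overall: Brookfield 993/3277 = 30.3%, Lincoln 877/2124 = 41.3% → Lincoln
Lincoln wins overall and in every student group — no reversal.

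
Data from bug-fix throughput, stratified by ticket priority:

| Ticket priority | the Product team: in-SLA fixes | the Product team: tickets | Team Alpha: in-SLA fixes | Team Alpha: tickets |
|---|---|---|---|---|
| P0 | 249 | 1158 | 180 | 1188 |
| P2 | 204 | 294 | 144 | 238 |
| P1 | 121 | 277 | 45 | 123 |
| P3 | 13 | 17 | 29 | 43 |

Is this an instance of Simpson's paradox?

P0: the Product team 249/1158 = 21.5%, Team Alpha 180/1188 = 15.2% → the Product team
P2: the Product team 204/294 = 69.4%, Team Alpha 144/238 = 60.5% → the Product team
P1: the Product team 121/277 = 43.7%, Team Alpha 45/123 = 36.6% → the Product team
P3: the Product team 13/17 = 76.5%, Team Alpha 29/43 = 67.4% → the Product team
Overall: the Product team 587/1746 = 33.6%, Team Alpha 398/1592 = 25.0% → the Product team
The Product team wins overall and in every ticket group — no reversal.

No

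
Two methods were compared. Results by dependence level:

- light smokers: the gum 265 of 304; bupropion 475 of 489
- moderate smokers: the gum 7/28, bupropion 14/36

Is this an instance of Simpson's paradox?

No

Light smokers: the gum 265/304 = 87.2%, bupropion 475/489 = 97.1% → bupropion
Moderate smokers: the gum 7/28 = 25.0%, bupropion 14/36 = 38.9% → bupropion
Overall: the gum 272/332 = 81.9%, bupropion 489/525 = 93.1% → bupropion
Bupropion wins overall and in every dependence group — no reversal.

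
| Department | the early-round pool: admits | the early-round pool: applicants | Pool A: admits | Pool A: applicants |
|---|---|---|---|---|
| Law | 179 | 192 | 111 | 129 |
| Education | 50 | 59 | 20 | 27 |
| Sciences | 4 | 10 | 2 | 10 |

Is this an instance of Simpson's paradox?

Law: the early-round pool 179/192 = 93.2%, Pool A 111/129 = 86.0% → the early-round pool
Education: the early-round pool 50/59 = 84.7%, Pool A 20/27 = 74.1% → the early-round pool
Sciences: the early-round pool 4/10 = 40.0%, Pool A 2/10 = 20.0% → the early-round pool
Overall: the early-round pool 233/261 = 89.3%, Pool A 133/166 = 80.1% → the early-round pool
The early-round pool wins overall and in every department group — no reversal.

No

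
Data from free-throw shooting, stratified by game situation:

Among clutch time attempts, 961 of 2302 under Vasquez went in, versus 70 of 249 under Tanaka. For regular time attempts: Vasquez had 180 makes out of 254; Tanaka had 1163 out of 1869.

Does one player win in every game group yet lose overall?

Yes

Clutch time: Vasquez 961/2302 = 41.7%, Tanaka 70/249 = 28.1% → Vasquez
Regular time: Vasquez 180/254 = 70.9%, Tanaka 1163/1869 = 62.2% → Vasquez
Overall: Vasquez 1141/2556 = 44.6%, Tanaka 1233/2118 = 58.2% → Tanaka
Vasquez wins each game group but Tanaka wins overall — the comparison reverses. Vasquez's attempts skew toward clutch time, which has a lower base rate.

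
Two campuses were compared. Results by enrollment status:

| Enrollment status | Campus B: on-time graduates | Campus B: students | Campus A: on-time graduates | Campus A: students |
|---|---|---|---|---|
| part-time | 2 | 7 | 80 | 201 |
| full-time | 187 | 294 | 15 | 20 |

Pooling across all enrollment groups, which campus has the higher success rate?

Part-time: Campus B 2/7 = 28.6%, Campus A 80/201 = 39.8% → Campus A
Full-time: Campus B 187/294 = 63.6%, Campus A 15/20 = 75.0% → Campus A
Overall: Campus B 189/301 = 62.8%, Campus A 95/221 = 43.0% → Campus B
(Campus A wins every enrollment group but Campus B wins overall — Campus A's students skew toward the low-rate part-time group.)

Campus B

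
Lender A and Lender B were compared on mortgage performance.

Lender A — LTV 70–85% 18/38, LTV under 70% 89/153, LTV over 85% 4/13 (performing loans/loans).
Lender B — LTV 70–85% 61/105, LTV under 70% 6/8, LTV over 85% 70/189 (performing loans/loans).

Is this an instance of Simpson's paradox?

LTV 70–85%: Lender A 18/38 = 47.4%, Lender B 61/105 = 58.1% → Lender B
LTV under 70%: Lender A 89/153 = 58.2%, Lender B 6/8 = 75.0% → Lender B
LTV over 85%: Lender A 4/13 = 30.8%, Lender B 70/189 = 37.0% → Lender B
Overall: Lender A 111/204 = 54.4%, Lender B 137/302 = 45.4% → Lender A
Lender B wins each loan-to-value group but Lender A wins overall — the comparison reverses. Lender B's loans skew toward LTV over 85%, which has a lower base rate.

Yes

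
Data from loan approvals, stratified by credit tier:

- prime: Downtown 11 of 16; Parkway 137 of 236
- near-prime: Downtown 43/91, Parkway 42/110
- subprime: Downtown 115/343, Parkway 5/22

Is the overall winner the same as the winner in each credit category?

No

Prime: Downtown 11/16 = 68.8%, Parkway 137/236 = 58.1% → Downtown
Near-prime: Downtown 43/91 = 47.3%, Parkway 42/110 = 38.2% → Downtown
Subprime: Downtown 115/343 = 33.5%, Parkway 5/22 = 22.7% → Downtown
Overall: Downtown 169/450 = 37.6%, Parkway 184/368 = 50.0% → Parkway
Downtown wins each credit group but Parkway wins overall — the comparison reverses. Downtown's applications skew toward subprime, which has a lower base rate.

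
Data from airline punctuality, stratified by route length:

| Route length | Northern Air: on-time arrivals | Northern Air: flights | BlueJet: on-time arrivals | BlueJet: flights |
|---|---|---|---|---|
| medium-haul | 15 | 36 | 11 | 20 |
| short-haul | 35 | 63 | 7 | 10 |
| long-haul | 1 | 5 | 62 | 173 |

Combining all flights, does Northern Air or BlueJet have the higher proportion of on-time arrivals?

Medium-haul: Northern Air 15/36 = 41.7%, BlueJet 11/20 = 55.0% → BlueJet
Short-haul: Northern Air 35/63 = 55.6%, BlueJet 7/10 = 70.0% → BlueJet
Long-haul: Northern Air 1/5 = 20.0%, BlueJet 62/173 = 35.8% → BlueJet
Overall: Northern Air 51/104 = 49.0%, BlueJet 80/203 = 39.4% → Northern Air
(BlueJet wins every route group but Northern Air wins overall — BlueJet's flights skew toward the low-rate long-haul group.)

Northern Air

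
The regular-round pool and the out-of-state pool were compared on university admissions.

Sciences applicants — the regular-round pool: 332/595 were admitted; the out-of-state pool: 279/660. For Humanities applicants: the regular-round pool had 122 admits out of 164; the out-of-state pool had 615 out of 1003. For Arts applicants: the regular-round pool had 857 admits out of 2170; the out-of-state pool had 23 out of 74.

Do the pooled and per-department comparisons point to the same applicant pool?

No

Sciences: the regular-round pool 332/595 = 55.8%, the out-of-state pool 279/660 = 42.3% → the regular-round pool
Humanities: the regular-round pool 122/164 = 74.4%, the out-of-state pool 615/1003 = 61.3% → the regular-round pool
Arts: the regular-round pool 857/2170 = 39.5%, the out-of-state pool 23/74 = 31.1% → the regular-round pool
Overall: the regular-round pool 1311/2929 = 44.8%, the out-of-state pool 917/1737 = 52.8% → the out-of-state pool
The regular-round pool wins each department group but the out-of-state pool wins overall — the comparison reverses. The regular-round pool's applicants skew toward Arts, which has a lower base rate.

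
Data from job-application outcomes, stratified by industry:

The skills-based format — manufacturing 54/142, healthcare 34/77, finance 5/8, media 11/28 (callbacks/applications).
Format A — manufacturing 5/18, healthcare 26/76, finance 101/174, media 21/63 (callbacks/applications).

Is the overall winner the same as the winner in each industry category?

Manufacturing: the skills-based format 54/142 = 38.0%, Format A 5/18 = 27.8% → the skills-based format
Healthcare: the skills-based format 34/77 = 44.2%, Format A 26/76 = 34.2% → the skills-based format
Finance: the skills-based format 5/8 = 62.5%, Format A 101/174 = 58.0% → the skills-based format
Media: the skills-based format 11/28 = 39.3%, Format A 21/63 = 33.3% → the skills-based format
Overall: the skills-based format 104/255 = 40.8%, Format A 153/331 = 46.2% → Format A
The skills-based format wins each industry group but Format A wins overall — the comparison reverses. The skills-based format's applications skew toward manufacturing, which has a lower base rate.

No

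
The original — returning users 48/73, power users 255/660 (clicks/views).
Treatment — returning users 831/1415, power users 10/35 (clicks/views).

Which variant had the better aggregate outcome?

Returning users: the original 48/73 = 65.8%, Treatment 831/1415 = 58.7% → the original
Power users: the original 255/660 = 38.6%, Treatment 10/35 = 28.6% → the original
Overall: the original 303/733 = 41.3%, Treatment 841/1450 = 58.0% → Treatment
(The original wins every user group but Treatment wins overall — the original's views skew toward the low-rate power users group.)

Treatment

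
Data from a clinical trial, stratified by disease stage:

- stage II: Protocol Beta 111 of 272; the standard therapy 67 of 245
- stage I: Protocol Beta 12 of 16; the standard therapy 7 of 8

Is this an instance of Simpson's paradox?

No

Stage II: Protocol Beta 111/272 = 40.8%, the standard therapy 67/245 = 27.3% → Protocol Beta
Stage I: Protocol Beta 12/16 = 75.0%, the standard therapy 7/8 = 87.5% → the standard therapy
Overall: Protocol Beta 123/288 = 42.7%, the standard therapy 74/253 = 29.2% → Protocol Beta
Neither sweeps: Protocol Beta wins 1 of 2 groups, the standard therapy wins 1. Protocol Beta wins overall but not every group — no Simpson reversal.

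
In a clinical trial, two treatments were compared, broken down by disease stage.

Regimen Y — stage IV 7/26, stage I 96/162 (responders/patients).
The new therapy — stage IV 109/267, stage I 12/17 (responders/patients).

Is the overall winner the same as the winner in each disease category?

Stage IV: Regimen Y 7/26 = 26.9%, the new therapy 109/267 = 40.8% → the new therapy
Stage I: Regimen Y 96/162 = 59.3%, the new therapy 12/17 = 70.6% → the new therapy
Overall: Regimen Y 103/188 = 54.8%, the new therapy 121/284 = 42.6% → Regimen Y
The new therapy wins each disease group but Regimen Y wins overall — the comparison reverses. The new therapy's patients skew toward stage IV, which has a lower base rate.

No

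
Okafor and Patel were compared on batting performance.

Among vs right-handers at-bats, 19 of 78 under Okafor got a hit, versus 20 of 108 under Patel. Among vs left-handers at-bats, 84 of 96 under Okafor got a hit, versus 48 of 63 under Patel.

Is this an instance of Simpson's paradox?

No

Vs right-handers: Okafor 19/78 = 24.4%, Patel 20/108 = 18.5% → Okafor
Vs left-handers: Okafor 84/96 = 87.5%, Patel 48/63 = 76.2% → Okafor
Overall: Okafor 103/174 = 59.2%, Patel 68/171 = 39.8% → Okafor
Okafor wins overall and in every pitcher group — no reversal.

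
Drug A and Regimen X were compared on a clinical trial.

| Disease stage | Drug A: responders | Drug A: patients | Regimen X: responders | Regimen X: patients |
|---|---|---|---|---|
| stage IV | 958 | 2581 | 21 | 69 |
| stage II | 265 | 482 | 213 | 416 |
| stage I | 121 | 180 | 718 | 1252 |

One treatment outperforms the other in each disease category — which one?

Drug A

Stage IV: Drug A 958/2581 = 37.1%, Regimen X 21/69 = 30.4% → Drug A
Stage II: Drug A 265/482 = 55.0%, Regimen X 213/416 = 51.2% → Drug A
Stage I: Drug A 121/180 = 67.2%, Regimen X 718/1252 = 57.3% → Drug A
Drug A has the higher rate in all 3 groups.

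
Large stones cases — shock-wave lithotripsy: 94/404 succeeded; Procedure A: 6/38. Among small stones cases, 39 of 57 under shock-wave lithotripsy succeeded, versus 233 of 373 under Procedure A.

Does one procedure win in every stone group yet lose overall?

Yes

Large stones: shock-wave lithotripsy 94/404 = 23.3%, Procedure A 6/38 = 15.8% → shock-wave lithotripsy
Small stones: shock-wave lithotripsy 39/57 = 68.4%, Procedure A 233/373 = 62.5% → shock-wave lithotripsy
Overall: shock-wave lithotripsy 133/461 = 28.9%, Procedure A 239/411 = 58.2% → Procedure A
Shock-wave lithotripsy wins each stone group but Procedure A wins overall — the comparison reverses. Shock-wave lithotripsy's cases skew toward large stones, which has a lower base rate.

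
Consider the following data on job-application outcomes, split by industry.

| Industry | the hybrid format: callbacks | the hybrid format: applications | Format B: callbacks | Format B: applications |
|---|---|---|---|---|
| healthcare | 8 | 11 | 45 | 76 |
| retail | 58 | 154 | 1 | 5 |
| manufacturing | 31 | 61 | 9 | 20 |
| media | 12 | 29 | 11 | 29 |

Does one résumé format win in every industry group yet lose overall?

Healthcare: the hybrid format 8/11 = 72.7%, Format B 45/76 = 59.2% → the hybrid format
Retail: the hybrid format 58/154 = 37.7%, Format B 1/5 = 20.0% → the hybrid format
Manufacturing: the hybrid format 31/61 = 50.8%, Format B 9/20 = 45.0% → the hybrid format
Media: the hybrid format 12/29 = 41.4%, Format B 11/29 = 37.9% → the hybrid format
Overall: the hybrid format 109/255 = 42.7%, Format B 66/130 = 50.8% → Format B
The hybrid format wins each industry group but Format B wins overall — the comparison reverses. The hybrid format's applications skew toward retail, which has a lower base rate.

Yes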